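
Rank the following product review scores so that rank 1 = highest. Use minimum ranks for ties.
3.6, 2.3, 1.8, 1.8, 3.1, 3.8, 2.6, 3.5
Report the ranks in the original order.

Sorted (descending): 3.8, 3.6, 3.5, 3.1, 2.6, 2.3, 1.8, 1.8
The 2 values of 1.8 occupy positions 7–8 → each gets rank 7.

2, 6, 7, 7, 4, 1, 5, 3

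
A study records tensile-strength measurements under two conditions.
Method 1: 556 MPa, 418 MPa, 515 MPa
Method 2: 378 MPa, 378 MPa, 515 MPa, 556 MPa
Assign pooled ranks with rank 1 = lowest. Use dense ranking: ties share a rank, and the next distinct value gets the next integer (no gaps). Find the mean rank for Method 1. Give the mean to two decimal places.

3.00

Sorted (ascending): 378, 378, 418, 515, 515, 556, 556
The 2 values of 378 share dense rank 1.
The 2 values of 515 share dense rank 3.
The 2 values of 556 share dense rank 4.
Remaining distinct values take the next consecutive integers.
Method 1 values → pooled ranks: 556→4, 418→2, 515→3
Mean rank = (4 + 2 + 3) / 3 = 3.00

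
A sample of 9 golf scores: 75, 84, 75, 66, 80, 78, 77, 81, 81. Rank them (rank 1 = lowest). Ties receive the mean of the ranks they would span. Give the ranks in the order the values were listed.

2.5, 9, 2.5, 1, 6, 5, 4, 7.5, 7.5

Sorted (ascending): 66, 75, 75, 77, 78, 80, 81, 81, 84
The 2 values of 75 occupy positions 2–3 → average rank (2+3)/2 = 2.5.
The 2 values of 81 occupy positions 7–8 → average rank (7+8)/2 = 7.5.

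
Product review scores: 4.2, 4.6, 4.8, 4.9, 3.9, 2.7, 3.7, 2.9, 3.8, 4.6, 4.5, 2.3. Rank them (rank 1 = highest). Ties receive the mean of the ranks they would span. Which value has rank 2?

Sorted (descending): 4.9, 4.8, 4.6, 4.6, 4.5, 4.2, 3.9, 3.8, 3.7, 2.9, 2.7, 2.3
The 2 values of 4.6 occupy positions 3–4 → average rank (3+4)/2 = 3.5.
Rank 2 → value 4.8.

4.8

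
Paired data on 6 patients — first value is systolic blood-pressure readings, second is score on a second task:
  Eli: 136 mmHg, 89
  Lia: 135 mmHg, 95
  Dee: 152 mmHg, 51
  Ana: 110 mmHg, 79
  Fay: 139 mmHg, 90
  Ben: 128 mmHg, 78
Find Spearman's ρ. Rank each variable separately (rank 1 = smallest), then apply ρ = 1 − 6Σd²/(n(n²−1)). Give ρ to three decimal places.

Ranks of variable 1: 4, 3, 6, 1, 5, 2
Ranks of variable 2: 4, 6, 1, 3, 5, 2
d = r₁ − r₂: 0, -3, 5, -2, 0, 0
d²: 0, 9, 25, 4, 0, 0; Σd² = 38
ρ = 1 − 6·38/(6·35) = 1 − 228/210 = -0.086

-0.086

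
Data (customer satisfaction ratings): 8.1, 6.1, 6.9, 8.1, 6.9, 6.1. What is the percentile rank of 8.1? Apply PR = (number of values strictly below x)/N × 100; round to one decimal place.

N = 6.
Strictly below 8.1: 4. Equal to 8.1: 2.
PR = 4/6 × 100 = 66.7

66.7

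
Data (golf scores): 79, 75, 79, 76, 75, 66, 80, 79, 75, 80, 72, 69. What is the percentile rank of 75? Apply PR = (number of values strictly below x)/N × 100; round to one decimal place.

25.0

N = 12.
Strictly below 75: 3. Equal to 75: 3.
PR = 3/12 × 100 = 25.0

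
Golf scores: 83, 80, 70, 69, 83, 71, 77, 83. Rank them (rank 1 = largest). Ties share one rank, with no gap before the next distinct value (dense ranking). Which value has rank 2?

80

Sorted (descending): 83, 83, 83, 80, 77, 71, 70, 69
The 3 values of 83 share dense rank 1.
Remaining distinct values take the next consecutive integers.
Rank 2 → value 80.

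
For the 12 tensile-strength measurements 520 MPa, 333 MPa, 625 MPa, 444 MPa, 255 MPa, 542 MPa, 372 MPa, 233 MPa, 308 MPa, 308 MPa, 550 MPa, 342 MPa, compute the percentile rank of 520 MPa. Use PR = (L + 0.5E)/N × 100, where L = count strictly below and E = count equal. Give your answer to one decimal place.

N = 12.
Strictly below 520: 8. Equal to 520: 1.
PR = (8 + 0.5·1)/12 × 100 = 70.8

70.8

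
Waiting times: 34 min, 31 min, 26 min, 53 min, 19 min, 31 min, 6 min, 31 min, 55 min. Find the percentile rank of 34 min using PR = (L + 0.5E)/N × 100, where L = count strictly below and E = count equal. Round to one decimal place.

N = 9.
Strictly below 34: 6. Equal to 34: 1.
PR = (6 + 0.5·1)/9 × 100 = 72.2

72.2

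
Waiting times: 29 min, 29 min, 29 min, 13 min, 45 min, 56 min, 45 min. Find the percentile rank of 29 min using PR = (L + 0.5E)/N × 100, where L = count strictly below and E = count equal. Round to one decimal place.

N = 7.
Strictly below 29: 1. Equal to 29: 3.
PR = (1 + 0.5·3)/7 × 100 = 35.7

35.7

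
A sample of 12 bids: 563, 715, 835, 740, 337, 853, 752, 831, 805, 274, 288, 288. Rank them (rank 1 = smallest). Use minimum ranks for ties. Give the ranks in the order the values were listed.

5, 6, 11, 7, 4, 12, 8, 10, 9, 1, 2, 2

Sorted (ascending): 274, 288, 288, 337, 563, 715, 740, 752, 805, 831, 835, 853
The 2 values of 288 occupy positions 2–3 → each gets rank 2.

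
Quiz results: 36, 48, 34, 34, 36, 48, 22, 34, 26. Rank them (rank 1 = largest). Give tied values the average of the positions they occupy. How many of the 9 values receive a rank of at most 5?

Sorted (descending): 48, 48, 36, 36, 34, 34, 34, 26, 22
The 2 values of 48 occupy positions 1–2 → average rank (1+2)/2 = 1.5.
The 2 values of 36 occupy positions 3–4 → average rank (3+4)/2 = 3.5.
The 3 values of 34 occupy positions 5–7 → average rank 6.
Ranks ≤ 5: {1.5, 1.5, 3.5, 3.5} → 4 values.

4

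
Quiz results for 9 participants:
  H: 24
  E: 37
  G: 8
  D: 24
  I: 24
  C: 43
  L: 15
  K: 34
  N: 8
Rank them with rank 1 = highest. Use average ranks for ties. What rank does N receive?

8.5

Sorted (descending): 43, 37, 34, 24, 24, 24, 15, 8, 8
The 3 values of 24 occupy positions 4–6 → average rank 5.
The 2 values of 8 occupy positions 8–9 → average rank (8+9)/2 = 8.5.
N has value 8 → rank 8.5.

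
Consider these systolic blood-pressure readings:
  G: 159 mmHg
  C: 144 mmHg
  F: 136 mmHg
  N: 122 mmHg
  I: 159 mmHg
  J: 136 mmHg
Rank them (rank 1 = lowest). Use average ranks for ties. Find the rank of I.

Sorted (ascending): 122, 136, 136, 144, 159, 159
The 2 values of 136 occupy positions 2–3 → average rank (2+3)/2 = 2.5.
The 2 values of 159 occupy positions 5–6 → average rank (5+6)/2 = 5.5.
I has value 159 mmHg → rank 5.5.

5.5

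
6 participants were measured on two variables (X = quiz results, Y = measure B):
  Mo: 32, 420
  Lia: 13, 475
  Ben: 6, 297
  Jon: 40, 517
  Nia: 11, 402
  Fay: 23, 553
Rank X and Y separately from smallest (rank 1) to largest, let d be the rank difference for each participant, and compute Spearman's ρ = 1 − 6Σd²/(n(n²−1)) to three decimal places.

Ranks of variable 1: 5, 3, 1, 6, 2, 4
Ranks of variable 2: 3, 4, 1, 5, 2, 6
d = r₁ − r₂: 2, -1, 0, 1, 0, -2
d²: 4, 1, 0, 1, 0, 4; Σd² = 10
ρ = 1 − 6·10/(6·35) = 1 − 60/210 = 0.714

0.714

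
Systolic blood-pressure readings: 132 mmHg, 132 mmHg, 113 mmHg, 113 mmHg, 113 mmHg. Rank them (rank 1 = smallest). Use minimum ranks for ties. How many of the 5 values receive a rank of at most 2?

3

Sorted (ascending): 113, 113, 113, 132, 132
The 3 values of 113 occupy positions 1–3 → each gets rank 1.
The 2 values of 132 occupy positions 4–5 → each gets rank 4.
Ranks ≤ 2: {1, 1, 1} → 3 values.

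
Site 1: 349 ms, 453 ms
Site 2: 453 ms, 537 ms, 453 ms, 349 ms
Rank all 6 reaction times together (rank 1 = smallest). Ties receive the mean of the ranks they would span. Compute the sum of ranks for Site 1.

5.5

Sorted (ascending): 349, 349, 453, 453, 453, 537
The 2 values of 349 occupy positions 1–2 → average rank (1+2)/2 = 1.5.
The 3 values of 453 occupy positions 3–5 → average rank 4.
Site 1 values → pooled ranks: 349→1.5, 453→4
Rank sum = 1.5 + 4 = 5.5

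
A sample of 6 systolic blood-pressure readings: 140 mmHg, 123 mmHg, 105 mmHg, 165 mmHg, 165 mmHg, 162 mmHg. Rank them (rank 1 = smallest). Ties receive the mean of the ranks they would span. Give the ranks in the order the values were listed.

Sorted (ascending): 105, 123, 140, 162, 165, 165
The 2 values of 165 occupy positions 5–6 → average rank (5+6)/2 = 5.5.

3, 2, 1, 5.5, 5.5, 4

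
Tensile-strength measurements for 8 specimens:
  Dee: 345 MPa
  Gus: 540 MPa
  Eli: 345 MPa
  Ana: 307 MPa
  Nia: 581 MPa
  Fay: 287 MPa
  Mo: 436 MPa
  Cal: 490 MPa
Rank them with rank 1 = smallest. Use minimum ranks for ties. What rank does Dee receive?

Sorted (ascending): 287, 307, 345, 345, 436, 490, 540, 581
The 2 values of 345 occupy positions 3–4 → each gets rank 3.
Dee has value 345 MPa → rank 3.

3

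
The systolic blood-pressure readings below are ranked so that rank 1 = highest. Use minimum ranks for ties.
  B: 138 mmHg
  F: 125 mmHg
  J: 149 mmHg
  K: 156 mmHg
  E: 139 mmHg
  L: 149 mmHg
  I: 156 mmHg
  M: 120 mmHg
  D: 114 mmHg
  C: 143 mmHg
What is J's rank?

3

Sorted (descending): 156, 156, 149, 149, 143, 139, 138, 125, 120, 114
The 2 values of 156 occupy positions 1–2 → each gets rank 1.
The 2 values of 149 occupy positions 3–4 → each gets rank 3.
J has value 149 mmHg → rank 3.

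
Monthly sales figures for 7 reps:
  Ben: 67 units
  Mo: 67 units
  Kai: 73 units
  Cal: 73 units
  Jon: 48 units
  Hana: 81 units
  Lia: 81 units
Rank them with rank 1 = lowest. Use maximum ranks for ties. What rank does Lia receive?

Sorted (ascending): 48, 67, 67, 73, 73, 81, 81
The 2 values of 67 occupy positions 2–3 → each gets rank 3.
The 2 values of 73 occupy positions 4–5 → each gets rank 5.
The 2 values of 81 occupy positions 6–7 → each gets rank 7.
Lia has value 81 units → rank 7.

7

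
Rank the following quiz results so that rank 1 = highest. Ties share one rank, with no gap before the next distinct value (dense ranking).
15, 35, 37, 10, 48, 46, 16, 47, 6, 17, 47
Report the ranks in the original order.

8, 5, 4, 9, 1, 3, 7, 2, 10, 6, 2

Sorted (descending): 48, 47, 47, 46, 37, 35, 17, 16, 15, 10, 6
The 2 values of 47 share dense rank 2.
Remaining distinct values take the next consecutive integers.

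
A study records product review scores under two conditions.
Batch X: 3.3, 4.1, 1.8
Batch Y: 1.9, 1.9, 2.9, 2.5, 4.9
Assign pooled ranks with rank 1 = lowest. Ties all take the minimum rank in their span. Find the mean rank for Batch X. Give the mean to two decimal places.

Sorted (ascending): 1.8, 1.9, 1.9, 2.5, 2.9, 3.3, 4.1, 4.9
The 2 values of 1.9 occupy positions 2–3 → each gets rank 2.
Batch X values → pooled ranks: 3.3→6, 4.1→7, 1.8→1
Mean rank = (6 + 7 + 1) / 3 = 4.67

4.67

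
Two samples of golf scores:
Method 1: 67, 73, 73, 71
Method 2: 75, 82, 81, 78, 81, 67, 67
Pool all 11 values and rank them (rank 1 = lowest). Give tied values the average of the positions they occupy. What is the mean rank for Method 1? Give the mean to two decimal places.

4.25

Sorted (ascending): 67, 67, 67, 71, 73, 73, 75, 78, 81, 81, 82
The 3 values of 67 occupy positions 1–3 → average rank 2.
The 2 values of 73 occupy positions 5–6 → average rank (5+6)/2 = 5.5.
The 2 values of 81 occupy positions 9–10 → average rank (9+10)/2 = 9.5.
Method 1 values → pooled ranks: 67→2, 73→5.5, 73→5.5, 71→4
Mean rank = (2 + 5.5 + 5.5 + 4) / 4 = 4.25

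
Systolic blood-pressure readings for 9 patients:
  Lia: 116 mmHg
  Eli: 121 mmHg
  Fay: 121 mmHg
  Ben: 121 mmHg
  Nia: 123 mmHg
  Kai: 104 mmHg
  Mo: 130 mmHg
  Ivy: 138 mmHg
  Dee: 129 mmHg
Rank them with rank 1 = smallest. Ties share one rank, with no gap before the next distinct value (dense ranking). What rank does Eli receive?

Sorted (ascending): 104, 116, 121, 121, 121, 123, 129, 130, 138
The 3 values of 121 share dense rank 3.
Remaining distinct values take the next consecutive integers.
Eli has value 121 mmHg → rank 3.

3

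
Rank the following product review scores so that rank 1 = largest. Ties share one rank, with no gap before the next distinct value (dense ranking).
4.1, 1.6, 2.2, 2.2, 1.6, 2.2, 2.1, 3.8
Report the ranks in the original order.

1, 5, 3, 3, 5, 3, 4, 2

Sorted (descending): 4.1, 3.8, 2.2, 2.2, 2.2, 2.1, 1.6, 1.6
The 3 values of 2.2 share dense rank 3.
The 2 values of 1.6 share dense rank 5.
Remaining distinct values take the next consecutive integers.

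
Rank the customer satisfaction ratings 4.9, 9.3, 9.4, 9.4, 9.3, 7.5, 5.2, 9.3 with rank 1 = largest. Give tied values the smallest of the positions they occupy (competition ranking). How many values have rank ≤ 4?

5

Sorted (descending): 9.4, 9.4, 9.3, 9.3, 9.3, 7.5, 5.2, 4.9
The 2 values of 9.4 occupy positions 1–2 → each gets rank 1.
The 3 values of 9.3 occupy positions 3–5 → each gets rank 3.
Ranks ≤ 4: {1, 1, 3, 3, 3} → 5 values.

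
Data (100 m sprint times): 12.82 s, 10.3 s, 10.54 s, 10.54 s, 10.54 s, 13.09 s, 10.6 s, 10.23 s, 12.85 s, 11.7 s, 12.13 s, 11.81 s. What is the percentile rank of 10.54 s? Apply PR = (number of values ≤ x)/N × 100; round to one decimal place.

N = 12.
Strictly below 10.54: 2. Equal to 10.54: 3.
PR = 5/12 × 100 = 41.7

41.7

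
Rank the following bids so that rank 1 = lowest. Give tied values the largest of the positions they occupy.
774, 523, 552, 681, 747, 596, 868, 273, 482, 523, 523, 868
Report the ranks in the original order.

10, 5, 6, 8, 9, 7, 12, 1, 2, 5, 5, 12

Sorted (ascending): 273, 482, 523, 523, 523, 552, 596, 681, 747, 774, 868, 868
The 3 values of 523 occupy positions 3–5 → each gets rank 5.
The 2 values of 868 occupy positions 11–12 → each gets rank 12.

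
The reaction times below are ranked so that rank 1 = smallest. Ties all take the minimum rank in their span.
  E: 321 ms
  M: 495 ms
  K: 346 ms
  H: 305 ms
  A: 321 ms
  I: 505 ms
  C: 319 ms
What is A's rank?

Sorted (ascending): 305, 319, 321, 321, 346, 495, 505
The 2 values of 321 occupy positions 3–4 → each gets rank 3.
A has value 321 ms → rank 3.

3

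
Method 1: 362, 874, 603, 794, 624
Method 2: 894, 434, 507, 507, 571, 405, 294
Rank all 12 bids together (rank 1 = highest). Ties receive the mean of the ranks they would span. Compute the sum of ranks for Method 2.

Sorted (descending): 894, 874, 794, 624, 603, 571, 507, 507, 434, 405, 362, 294
The 2 values of 507 occupy positions 7–8 → average rank (7+8)/2 = 7.5.
Method 2 values → pooled ranks: 894→1, 434→9, 507→7.5, 507→7.5, 571→6, 405→10, 294→12
Rank sum = 1 + 9 + 7.5 + 7.5 + 6 + 10 + 12 = 53

53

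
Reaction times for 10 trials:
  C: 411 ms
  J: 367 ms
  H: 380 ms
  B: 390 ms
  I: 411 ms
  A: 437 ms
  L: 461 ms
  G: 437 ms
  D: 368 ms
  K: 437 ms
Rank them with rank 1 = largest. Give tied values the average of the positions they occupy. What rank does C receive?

5.5

Sorted (descending): 461, 437, 437, 437, 411, 411, 390, 380, 368, 367
The 3 values of 437 occupy positions 2–4 → average rank 3.
The 2 values of 411 occupy positions 5–6 → average rank (5+6)/2 = 5.5.
C has value 411 ms → rank 5.5.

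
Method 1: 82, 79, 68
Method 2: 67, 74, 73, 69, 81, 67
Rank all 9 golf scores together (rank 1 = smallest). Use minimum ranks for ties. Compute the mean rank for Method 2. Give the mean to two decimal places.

Sorted (ascending): 67, 67, 68, 69, 73, 74, 79, 81, 82
The 2 values of 67 occupy positions 1–2 → each gets rank 1.
Method 2 values → pooled ranks: 67→1, 74→6, 73→5, 69→4, 81→8, 67→1
Mean rank = (1 + 6 + 5 + 4 + 8 + 1) / 6 = 4.17

4.17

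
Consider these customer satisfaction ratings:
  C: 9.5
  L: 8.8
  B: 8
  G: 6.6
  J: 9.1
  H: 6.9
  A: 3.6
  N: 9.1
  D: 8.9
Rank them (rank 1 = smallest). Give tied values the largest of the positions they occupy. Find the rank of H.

Sorted (ascending): 3.6, 6.6, 6.9, 8, 8.8, 8.9, 9.1, 9.1, 9.5
The 2 values of 9.1 occupy positions 7–8 → each gets rank 8.
H has value 6.9 → rank 3.

3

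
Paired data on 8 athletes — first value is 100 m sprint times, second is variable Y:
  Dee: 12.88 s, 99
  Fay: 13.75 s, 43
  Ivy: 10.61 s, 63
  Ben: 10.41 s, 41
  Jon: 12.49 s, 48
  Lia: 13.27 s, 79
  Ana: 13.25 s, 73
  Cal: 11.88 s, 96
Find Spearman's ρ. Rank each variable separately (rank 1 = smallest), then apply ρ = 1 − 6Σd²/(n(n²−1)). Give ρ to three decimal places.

0.190

Ranks of variable 1: 5, 8, 2, 1, 4, 7, 6, 3
Ranks of variable 2: 8, 2, 4, 1, 3, 6, 5, 7
d = r₁ − r₂: -3, 6, -2, 0, 1, 1, 1, -4
d²: 9, 36, 4, 0, 1, 1, 1, 16; Σd² = 68
ρ = 1 − 6·68/(8·63) = 1 − 408/504 = 0.190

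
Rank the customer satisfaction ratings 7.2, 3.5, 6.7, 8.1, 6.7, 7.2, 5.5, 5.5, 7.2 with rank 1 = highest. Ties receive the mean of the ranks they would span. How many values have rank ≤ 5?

4

Sorted (descending): 8.1, 7.2, 7.2, 7.2, 6.7, 6.7, 5.5, 5.5, 3.5
The 3 values of 7.2 occupy positions 2–4 → average rank 3.
The 2 values of 6.7 occupy positions 5–6 → average rank (5+6)/2 = 5.5.
The 2 values of 5.5 occupy positions 7–8 → average rank (7+8)/2 = 7.5.
Ranks ≤ 5: {1, 3, 3, 3} → 4 values.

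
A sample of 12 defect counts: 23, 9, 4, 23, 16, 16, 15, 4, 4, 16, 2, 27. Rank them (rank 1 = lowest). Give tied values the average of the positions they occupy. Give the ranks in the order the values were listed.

Sorted (ascending): 2, 4, 4, 4, 9, 15, 16, 16, 16, 23, 23, 27
The 3 values of 4 occupy positions 2–4 → average rank 3.
The 3 values of 16 occupy positions 7–9 → average rank 8.
The 2 values of 23 occupy positions 10–11 → average rank (10+11)/2 = 10.5.

10.5, 5, 3, 10.5, 8, 8, 6, 3, 3, 8, 1, 12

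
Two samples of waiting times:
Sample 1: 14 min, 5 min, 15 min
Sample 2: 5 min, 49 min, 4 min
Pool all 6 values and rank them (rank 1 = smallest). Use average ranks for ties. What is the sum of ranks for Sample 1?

11.5

Sorted (ascending): 4, 5, 5, 14, 15, 49
The 2 values of 5 occupy positions 2–3 → average rank (2+3)/2 = 2.5.
Sample 1 values → pooled ranks: 14→4, 5→2.5, 15→5
Rank sum = 4 + 2.5 + 5 = 11.5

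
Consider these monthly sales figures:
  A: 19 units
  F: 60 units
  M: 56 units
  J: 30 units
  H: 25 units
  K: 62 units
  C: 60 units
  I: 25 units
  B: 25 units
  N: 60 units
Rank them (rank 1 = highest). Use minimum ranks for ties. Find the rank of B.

Sorted (descending): 62, 60, 60, 60, 56, 30, 25, 25, 25, 19
The 3 values of 60 occupy positions 2–4 → each gets rank 2.
The 3 values of 25 occupy positions 7–9 → each gets rank 7.
B has value 25 units → rank 7.

7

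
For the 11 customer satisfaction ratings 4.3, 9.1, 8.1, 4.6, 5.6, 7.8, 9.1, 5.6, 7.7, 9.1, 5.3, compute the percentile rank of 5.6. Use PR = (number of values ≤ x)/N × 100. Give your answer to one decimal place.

45.5

N = 11.
Strictly below 5.6: 3. Equal to 5.6: 2.
PR = 5/11 × 100 = 45.5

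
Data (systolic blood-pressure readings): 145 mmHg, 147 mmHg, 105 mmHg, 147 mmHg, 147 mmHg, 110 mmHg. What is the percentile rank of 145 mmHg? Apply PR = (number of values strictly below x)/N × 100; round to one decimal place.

N = 6.
Strictly below 145: 2. Equal to 145: 1.
PR = 2/6 × 100 = 33.3

33.3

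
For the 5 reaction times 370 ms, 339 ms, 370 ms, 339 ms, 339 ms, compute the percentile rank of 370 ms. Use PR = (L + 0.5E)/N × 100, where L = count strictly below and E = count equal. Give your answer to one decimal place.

80.0

N = 5.
Strictly below 370: 3. Equal to 370: 2.
PR = (3 + 0.5·2)/5 × 100 = 80.0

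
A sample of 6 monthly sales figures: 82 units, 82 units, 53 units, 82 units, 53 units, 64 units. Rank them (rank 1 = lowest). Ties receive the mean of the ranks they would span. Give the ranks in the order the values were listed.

5, 5, 1.5, 5, 1.5, 3

Sorted (ascending): 53, 53, 64, 82, 82, 82
The 2 values of 53 occupy positions 1–2 → average rank (1+2)/2 = 1.5.
The 3 values of 82 occupy positions 4–6 → average rank 5.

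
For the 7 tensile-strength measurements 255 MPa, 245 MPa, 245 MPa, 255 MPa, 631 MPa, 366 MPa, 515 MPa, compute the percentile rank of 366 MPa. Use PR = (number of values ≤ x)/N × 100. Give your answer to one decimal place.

N = 7.
Strictly below 366: 4. Equal to 366: 1.
PR = 5/7 × 100 = 71.4

71.4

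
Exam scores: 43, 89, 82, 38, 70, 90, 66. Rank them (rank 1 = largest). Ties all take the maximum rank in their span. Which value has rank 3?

82

Sorted (descending): 90, 89, 82, 70, 66, 43, 38
No ties — each value takes its position as its rank.
Rank 3 → value 82.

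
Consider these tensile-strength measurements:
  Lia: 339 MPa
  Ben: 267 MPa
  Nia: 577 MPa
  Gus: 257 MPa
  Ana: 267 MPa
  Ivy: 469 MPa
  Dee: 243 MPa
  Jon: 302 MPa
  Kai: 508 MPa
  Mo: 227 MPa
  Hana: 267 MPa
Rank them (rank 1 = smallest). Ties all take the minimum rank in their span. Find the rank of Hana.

Sorted (ascending): 227, 243, 257, 267, 267, 267, 302, 339, 469, 508, 577
The 3 values of 267 occupy positions 4–6 → each gets rank 4.
Hana has value 267 MPa → rank 4.

4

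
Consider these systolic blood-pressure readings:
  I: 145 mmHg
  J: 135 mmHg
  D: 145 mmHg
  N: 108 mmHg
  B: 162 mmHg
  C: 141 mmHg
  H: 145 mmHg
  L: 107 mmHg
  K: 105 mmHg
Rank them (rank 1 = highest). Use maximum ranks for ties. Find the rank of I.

4

Sorted (descending): 162, 145, 145, 145, 141, 135, 108, 107, 105
The 3 values of 145 occupy positions 2–4 → each gets rank 4.
I has value 145 mmHg → rank 4.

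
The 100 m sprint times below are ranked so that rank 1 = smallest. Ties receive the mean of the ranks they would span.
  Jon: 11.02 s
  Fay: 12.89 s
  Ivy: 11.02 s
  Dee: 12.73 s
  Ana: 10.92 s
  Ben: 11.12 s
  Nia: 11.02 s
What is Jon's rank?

3

Sorted (ascending): 10.92, 11.02, 11.02, 11.02, 11.12, 12.73, 12.89
The 3 values of 11.02 occupy positions 2–4 → average rank 3.
Jon has value 11.02 s → rank 3.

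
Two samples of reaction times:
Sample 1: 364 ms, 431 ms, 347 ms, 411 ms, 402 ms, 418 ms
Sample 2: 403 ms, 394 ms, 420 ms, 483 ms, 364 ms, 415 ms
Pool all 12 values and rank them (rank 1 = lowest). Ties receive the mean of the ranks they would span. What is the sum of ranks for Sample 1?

Sorted (ascending): 347, 364, 364, 394, 402, 403, 411, 415, 418, 420, 431, 483
The 2 values of 364 occupy positions 2–3 → average rank (2+3)/2 = 2.5.
Sample 1 values → pooled ranks: 364→2.5, 431→11, 347→1, 411→7, 402→5, 418→9
Rank sum = 2.5 + 11 + 1 + 7 + 5 + 9 = 35.5

35.5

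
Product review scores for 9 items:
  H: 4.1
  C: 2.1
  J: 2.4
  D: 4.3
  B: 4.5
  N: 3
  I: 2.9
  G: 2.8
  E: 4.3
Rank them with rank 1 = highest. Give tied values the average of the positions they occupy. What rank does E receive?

Sorted (descending): 4.5, 4.3, 4.3, 4.1, 3, 2.9, 2.8, 2.4, 2.1
The 2 values of 4.3 occupy positions 2–3 → average rank (2+3)/2 = 2.5.
E has value 4.3 → rank 2.5.

2.5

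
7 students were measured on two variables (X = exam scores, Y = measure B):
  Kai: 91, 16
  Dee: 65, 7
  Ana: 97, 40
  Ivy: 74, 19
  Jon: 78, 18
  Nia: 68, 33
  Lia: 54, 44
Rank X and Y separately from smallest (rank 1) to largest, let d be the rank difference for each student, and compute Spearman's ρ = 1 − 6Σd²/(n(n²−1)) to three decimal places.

-0.107

Ranks of variable 1: 6, 2, 7, 4, 5, 3, 1
Ranks of variable 2: 2, 1, 6, 4, 3, 5, 7
d = r₁ − r₂: 4, 1, 1, 0, 2, -2, -6
d²: 16, 1, 1, 0, 4, 4, 36; Σd² = 62
ρ = 1 − 6·62/(7·48) = 1 − 372/336 = -0.107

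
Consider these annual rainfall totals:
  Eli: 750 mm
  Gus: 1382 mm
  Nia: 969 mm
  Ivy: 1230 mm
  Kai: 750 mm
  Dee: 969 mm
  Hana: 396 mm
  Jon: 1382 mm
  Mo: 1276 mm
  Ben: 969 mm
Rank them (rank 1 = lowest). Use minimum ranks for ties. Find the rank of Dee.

Sorted (ascending): 396, 750, 750, 969, 969, 969, 1230, 1276, 1382, 1382
The 2 values of 750 occupy positions 2–3 → each gets rank 2.
The 3 values of 969 occupy positions 4–6 → each gets rank 4.
The 2 values of 1382 occupy positions 9–10 → each gets rank 9.
Dee has value 969 mm → rank 4.

4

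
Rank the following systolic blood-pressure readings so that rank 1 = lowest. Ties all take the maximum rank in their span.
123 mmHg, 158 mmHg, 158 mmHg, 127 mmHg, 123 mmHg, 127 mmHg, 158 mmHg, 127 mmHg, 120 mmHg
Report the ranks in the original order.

Sorted (ascending): 120, 123, 123, 127, 127, 127, 158, 158, 158
The 2 values of 123 occupy positions 2–3 → each gets rank 3.
The 3 values of 127 occupy positions 4–6 → each gets rank 6.
The 3 values of 158 occupy positions 7–9 → each gets rank 9.

3, 9, 9, 6, 3, 6, 9, 6, 1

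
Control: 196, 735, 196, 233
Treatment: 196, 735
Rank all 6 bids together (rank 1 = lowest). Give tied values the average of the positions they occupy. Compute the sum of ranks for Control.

Sorted (ascending): 196, 196, 196, 233, 735, 735
The 3 values of 196 occupy positions 1–3 → average rank 2.
The 2 values of 735 occupy positions 5–6 → average rank (5+6)/2 = 5.5.
Control values → pooled ranks: 196→2, 735→5.5, 196→2, 233→4
Rank sum = 2 + 5.5 + 2 + 4 = 13.5

13.5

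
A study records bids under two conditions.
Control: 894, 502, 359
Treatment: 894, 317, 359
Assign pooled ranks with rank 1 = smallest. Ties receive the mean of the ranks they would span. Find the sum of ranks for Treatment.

Sorted (ascending): 317, 359, 359, 502, 894, 894
The 2 values of 359 occupy positions 2–3 → average rank (2+3)/2 = 2.5.
The 2 values of 894 occupy positions 5–6 → average rank (5+6)/2 = 5.5.
Treatment values → pooled ranks: 894→5.5, 317→1, 359→2.5
Rank sum = 5.5 + 1 + 2.5 = 9

9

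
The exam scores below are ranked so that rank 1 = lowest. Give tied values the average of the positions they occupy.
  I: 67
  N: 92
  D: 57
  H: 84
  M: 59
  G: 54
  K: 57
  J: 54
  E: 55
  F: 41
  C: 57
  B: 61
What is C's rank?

6

Sorted (ascending): 41, 54, 54, 55, 57, 57, 57, 59, 61, 67, 84, 92
The 2 values of 54 occupy positions 2–3 → average rank (2+3)/2 = 2.5.
The 3 values of 57 occupy positions 5–7 → average rank 6.
C has value 57 → rank 6.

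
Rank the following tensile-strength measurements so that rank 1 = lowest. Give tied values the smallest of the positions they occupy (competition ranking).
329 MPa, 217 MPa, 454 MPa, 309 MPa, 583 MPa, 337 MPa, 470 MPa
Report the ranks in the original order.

Sorted (ascending): 217, 309, 329, 337, 454, 470, 583
No ties — each value takes its position as its rank.

3, 1, 5, 2, 7, 4, 6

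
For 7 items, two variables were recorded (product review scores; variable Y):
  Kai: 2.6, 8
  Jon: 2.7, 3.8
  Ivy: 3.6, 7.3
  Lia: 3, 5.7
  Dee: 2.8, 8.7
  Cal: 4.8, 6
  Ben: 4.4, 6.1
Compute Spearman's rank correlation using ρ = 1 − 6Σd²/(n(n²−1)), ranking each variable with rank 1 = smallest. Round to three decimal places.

Ranks of variable 1: 1, 2, 5, 4, 3, 7, 6
Ranks of variable 2: 6, 1, 5, 2, 7, 3, 4
d = r₁ − r₂: -5, 1, 0, 2, -4, 4, 2
d²: 25, 1, 0, 4, 16, 16, 4; Σd² = 66
ρ = 1 − 6·66/(7·48) = 1 − 396/336 = -0.179

-0.179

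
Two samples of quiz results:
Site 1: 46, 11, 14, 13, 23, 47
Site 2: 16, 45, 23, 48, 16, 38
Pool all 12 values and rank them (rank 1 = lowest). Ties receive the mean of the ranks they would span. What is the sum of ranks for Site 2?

Sorted (ascending): 11, 13, 14, 16, 16, 23, 23, 38, 45, 46, 47, 48
The 2 values of 16 occupy positions 4–5 → average rank (4+5)/2 = 4.5.
The 2 values of 23 occupy positions 6–7 → average rank (6+7)/2 = 6.5.
Site 2 values → pooled ranks: 16→4.5, 45→9, 23→6.5, 48→12, 16→4.5, 38→8
Rank sum = 4.5 + 9 + 6.5 + 12 + 4.5 + 8 = 44.5

44.5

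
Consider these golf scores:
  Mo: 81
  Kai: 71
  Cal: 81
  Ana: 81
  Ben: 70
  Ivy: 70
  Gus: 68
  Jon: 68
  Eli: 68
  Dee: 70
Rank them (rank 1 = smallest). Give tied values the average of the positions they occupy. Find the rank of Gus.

Sorted (ascending): 68, 68, 68, 70, 70, 70, 71, 81, 81, 81
The 3 values of 68 occupy positions 1–3 → average rank 2.
The 3 values of 70 occupy positions 4–6 → average rank 5.
The 3 values of 81 occupy positions 8–10 → average rank 9.
Gus has value 68 → rank 2.

2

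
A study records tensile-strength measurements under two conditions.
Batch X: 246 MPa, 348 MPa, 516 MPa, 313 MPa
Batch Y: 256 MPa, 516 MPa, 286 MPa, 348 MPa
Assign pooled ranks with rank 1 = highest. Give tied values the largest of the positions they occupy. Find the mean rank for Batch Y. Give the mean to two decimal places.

4.75

Sorted (descending): 516, 516, 348, 348, 313, 286, 256, 246
The 2 values of 516 occupy positions 1–2 → each gets rank 2.
The 2 values of 348 occupy positions 3–4 → each gets rank 4.
Batch Y values → pooled ranks: 256→7, 516→2, 286→6, 348→4
Mean rank = (7 + 2 + 6 + 4) / 4 = 4.75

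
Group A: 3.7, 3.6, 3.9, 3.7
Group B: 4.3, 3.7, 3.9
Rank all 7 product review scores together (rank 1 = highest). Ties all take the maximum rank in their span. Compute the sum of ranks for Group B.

10

Sorted (descending): 4.3, 3.9, 3.9, 3.7, 3.7, 3.7, 3.6
The 2 values of 3.9 occupy positions 2–3 → each gets rank 3.
The 3 values of 3.7 occupy positions 4–6 → each gets rank 6.
Group B values → pooled ranks: 4.3→1, 3.7→6, 3.9→3
Rank sum = 1 + 6 + 3 = 10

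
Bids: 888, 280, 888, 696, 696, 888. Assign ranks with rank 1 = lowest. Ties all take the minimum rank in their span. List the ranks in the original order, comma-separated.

Sorted (ascending): 280, 696, 696, 888, 888, 888
The 2 values of 696 occupy positions 2–3 → each gets rank 2.
The 3 values of 888 occupy positions 4–6 → each gets rank 4.

4, 1, 4, 2, 2, 4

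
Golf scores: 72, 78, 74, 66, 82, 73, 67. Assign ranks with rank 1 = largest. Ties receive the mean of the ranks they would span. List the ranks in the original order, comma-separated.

Sorted (descending): 82, 78, 74, 73, 72, 67, 66
No ties — each value takes its position as its rank.

5, 2, 3, 7, 1, 4, 6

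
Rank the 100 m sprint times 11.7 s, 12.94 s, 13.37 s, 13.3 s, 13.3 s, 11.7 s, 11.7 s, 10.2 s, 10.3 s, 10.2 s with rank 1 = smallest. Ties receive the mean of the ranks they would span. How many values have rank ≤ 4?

3

Sorted (ascending): 10.2, 10.2, 10.3, 11.7, 11.7, 11.7, 12.94, 13.3, 13.3, 13.37
The 2 values of 10.2 occupy positions 1–2 → average rank (1+2)/2 = 1.5.
The 3 values of 11.7 occupy positions 4–6 → average rank 5.
The 2 values of 13.3 occupy positions 8–9 → average rank (8+9)/2 = 8.5.
Ranks ≤ 4: {1.5, 1.5, 3} → 3 values.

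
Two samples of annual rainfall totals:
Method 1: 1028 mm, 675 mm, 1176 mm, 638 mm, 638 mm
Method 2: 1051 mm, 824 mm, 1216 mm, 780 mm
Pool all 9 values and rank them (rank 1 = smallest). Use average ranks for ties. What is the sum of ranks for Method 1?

20

Sorted (ascending): 638, 638, 675, 780, 824, 1028, 1051, 1176, 1216
The 2 values of 638 occupy positions 1–2 → average rank (1+2)/2 = 1.5.
Method 1 values → pooled ranks: 1028→6, 675→3, 1176→8, 638→1.5, 638→1.5
Rank sum = 6 + 3 + 8 + 1.5 + 1.5 = 20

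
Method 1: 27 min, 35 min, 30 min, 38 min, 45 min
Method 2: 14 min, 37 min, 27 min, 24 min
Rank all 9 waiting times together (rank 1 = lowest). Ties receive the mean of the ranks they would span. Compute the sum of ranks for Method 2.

13.5

Sorted (ascending): 14, 24, 27, 27, 30, 35, 37, 38, 45
The 2 values of 27 occupy positions 3–4 → average rank (3+4)/2 = 3.5.
Method 2 values → pooled ranks: 14→1, 37→7, 27→3.5, 24→2
Rank sum = 1 + 7 + 3.5 + 2 = 13.5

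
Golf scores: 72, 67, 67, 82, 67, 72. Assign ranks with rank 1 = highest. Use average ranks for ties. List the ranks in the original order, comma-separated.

Sorted (descending): 82, 72, 72, 67, 67, 67
The 2 values of 72 occupy positions 2–3 → average rank (2+3)/2 = 2.5.
The 3 values of 67 occupy positions 4–6 → average rank 5.

2.5, 5, 5, 1, 5, 2.5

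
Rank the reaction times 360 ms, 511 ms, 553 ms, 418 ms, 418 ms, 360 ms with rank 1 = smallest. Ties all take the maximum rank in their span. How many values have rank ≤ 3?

2

Sorted (ascending): 360, 360, 418, 418, 511, 553
The 2 values of 360 occupy positions 1–2 → each gets rank 2.
The 2 values of 418 occupy positions 3–4 → each gets rank 4.
Ranks ≤ 3: {2, 2} → 2 values.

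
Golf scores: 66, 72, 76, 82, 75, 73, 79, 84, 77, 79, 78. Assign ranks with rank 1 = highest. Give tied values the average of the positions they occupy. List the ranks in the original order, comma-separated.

11, 10, 7, 2, 8, 9, 3.5, 1, 6, 3.5, 5

Sorted (descending): 84, 82, 79, 79, 78, 77, 76, 75, 73, 72, 66
The 2 values of 79 occupy positions 3–4 → average rank (3+4)/2 = 3.5.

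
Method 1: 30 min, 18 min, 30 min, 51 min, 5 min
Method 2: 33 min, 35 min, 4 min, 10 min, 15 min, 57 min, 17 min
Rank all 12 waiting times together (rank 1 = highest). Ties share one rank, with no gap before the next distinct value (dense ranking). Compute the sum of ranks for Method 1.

28

Sorted (descending): 57, 51, 35, 33, 30, 30, 18, 17, 15, 10, 5, 4
The 2 values of 30 share dense rank 5.
Remaining distinct values take the next consecutive integers.
Method 1 values → pooled ranks: 30→5, 18→6, 30→5, 51→2, 5→10
Rank sum = 5 + 6 + 5 + 2 + 10 = 28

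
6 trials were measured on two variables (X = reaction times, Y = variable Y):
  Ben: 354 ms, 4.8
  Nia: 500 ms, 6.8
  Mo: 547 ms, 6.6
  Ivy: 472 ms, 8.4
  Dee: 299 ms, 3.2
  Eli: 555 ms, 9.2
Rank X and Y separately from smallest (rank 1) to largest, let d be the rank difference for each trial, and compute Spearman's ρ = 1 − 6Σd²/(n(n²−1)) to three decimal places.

0.771

Ranks of variable 1: 2, 4, 5, 3, 1, 6
Ranks of variable 2: 2, 4, 3, 5, 1, 6
d = r₁ − r₂: 0, 0, 2, -2, 0, 0
d²: 0, 0, 4, 4, 0, 0; Σd² = 8
ρ = 1 − 6·8/(6·35) = 1 − 48/210 = 0.771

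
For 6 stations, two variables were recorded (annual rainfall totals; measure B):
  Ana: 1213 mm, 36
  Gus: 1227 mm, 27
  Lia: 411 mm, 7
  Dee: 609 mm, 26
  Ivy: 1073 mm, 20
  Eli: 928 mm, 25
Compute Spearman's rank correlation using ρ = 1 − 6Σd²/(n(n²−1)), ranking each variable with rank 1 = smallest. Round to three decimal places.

0.714

Ranks of variable 1: 5, 6, 1, 2, 4, 3
Ranks of variable 2: 6, 5, 1, 4, 2, 3
d = r₁ − r₂: -1, 1, 0, -2, 2, 0
d²: 1, 1, 0, 4, 4, 0; Σd² = 10
ρ = 1 − 6·10/(6·35) = 1 − 60/210 = 0.714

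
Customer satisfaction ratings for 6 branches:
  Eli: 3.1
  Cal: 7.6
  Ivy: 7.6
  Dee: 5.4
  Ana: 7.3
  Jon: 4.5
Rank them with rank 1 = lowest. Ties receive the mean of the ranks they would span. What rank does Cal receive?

5.5

Sorted (ascending): 3.1, 4.5, 5.4, 7.3, 7.6, 7.6
The 2 values of 7.6 occupy positions 5–6 → average rank (5+6)/2 = 5.5.
Cal has value 7.6 → rank 5.5.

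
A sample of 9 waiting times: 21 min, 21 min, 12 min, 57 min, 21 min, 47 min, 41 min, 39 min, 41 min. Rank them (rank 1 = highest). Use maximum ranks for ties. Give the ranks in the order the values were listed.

8, 8, 9, 1, 8, 2, 4, 5, 4

Sorted (descending): 57, 47, 41, 41, 39, 21, 21, 21, 12
The 2 values of 41 occupy positions 3–4 → each gets rank 4.
The 3 values of 21 occupy positions 6–8 → each gets rank 8.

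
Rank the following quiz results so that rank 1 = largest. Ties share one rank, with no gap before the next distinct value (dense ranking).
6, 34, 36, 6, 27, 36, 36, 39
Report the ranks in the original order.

Sorted (descending): 39, 36, 36, 36, 34, 27, 6, 6
The 3 values of 36 share dense rank 2.
The 2 values of 6 share dense rank 5.
Remaining distinct values take the next consecutive integers.

5, 3, 2, 5, 4, 2, 2, 1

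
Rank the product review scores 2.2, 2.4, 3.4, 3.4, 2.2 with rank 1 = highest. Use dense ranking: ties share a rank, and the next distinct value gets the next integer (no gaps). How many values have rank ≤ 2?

3

Sorted (descending): 3.4, 3.4, 2.4, 2.2, 2.2
The 2 values of 3.4 share dense rank 1.
The 2 values of 2.2 share dense rank 3.
Remaining distinct values take the next consecutive integers.
Ranks ≤ 2: {1, 1, 2} → 3 values.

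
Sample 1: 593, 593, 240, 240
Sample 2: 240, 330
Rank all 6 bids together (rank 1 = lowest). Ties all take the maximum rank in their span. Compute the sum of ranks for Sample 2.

7

Sorted (ascending): 240, 240, 240, 330, 593, 593
The 3 values of 240 occupy positions 1–3 → each gets rank 3.
The 2 values of 593 occupy positions 5–6 → each gets rank 6.
Sample 2 values → pooled ranks: 240→3, 330→4
Rank sum = 3 + 4 = 7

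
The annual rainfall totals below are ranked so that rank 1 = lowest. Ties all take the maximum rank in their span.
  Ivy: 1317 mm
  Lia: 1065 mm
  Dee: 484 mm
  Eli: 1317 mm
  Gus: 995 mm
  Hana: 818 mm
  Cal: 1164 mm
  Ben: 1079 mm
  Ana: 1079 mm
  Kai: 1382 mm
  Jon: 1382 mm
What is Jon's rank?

Sorted (ascending): 484, 818, 995, 1065, 1079, 1079, 1164, 1317, 1317, 1382, 1382
The 2 values of 1079 occupy positions 5–6 → each gets rank 6.
The 2 values of 1317 occupy positions 8–9 → each gets rank 9.
The 2 values of 1382 occupy positions 10–11 → each gets rank 11.
Jon has value 1382 mm → rank 11.

11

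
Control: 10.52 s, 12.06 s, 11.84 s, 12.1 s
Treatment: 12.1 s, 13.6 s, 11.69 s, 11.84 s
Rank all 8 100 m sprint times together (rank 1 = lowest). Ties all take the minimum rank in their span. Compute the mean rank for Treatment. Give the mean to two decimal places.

Sorted (ascending): 10.52, 11.69, 11.84, 11.84, 12.06, 12.1, 12.1, 13.6
The 2 values of 11.84 occupy positions 3–4 → each gets rank 3.
The 2 values of 12.1 occupy positions 6–7 → each gets rank 6.
Treatment values → pooled ranks: 12.1→6, 13.6→8, 11.69→2, 11.84→3
Mean rank = (6 + 8 + 2 + 3) / 4 = 4.75

4.75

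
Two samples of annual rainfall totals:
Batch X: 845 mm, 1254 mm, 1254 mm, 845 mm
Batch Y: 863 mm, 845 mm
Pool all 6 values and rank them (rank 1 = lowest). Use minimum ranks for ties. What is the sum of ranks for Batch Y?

5

Sorted (ascending): 845, 845, 845, 863, 1254, 1254
The 3 values of 845 occupy positions 1–3 → each gets rank 1.
The 2 values of 1254 occupy positions 5–6 → each gets rank 5.
Batch Y values → pooled ranks: 863→4, 845→1
Rank sum = 4 + 1 = 5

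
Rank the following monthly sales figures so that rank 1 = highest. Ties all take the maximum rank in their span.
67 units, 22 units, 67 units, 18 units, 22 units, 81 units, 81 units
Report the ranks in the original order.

4, 6, 4, 7, 6, 2, 2

Sorted (descending): 81, 81, 67, 67, 22, 22, 18
The 2 values of 81 occupy positions 1–2 → each gets rank 2.
The 2 values of 67 occupy positions 3–4 → each gets rank 4.
The 2 values of 22 occupy positions 5–6 → each gets rank 6.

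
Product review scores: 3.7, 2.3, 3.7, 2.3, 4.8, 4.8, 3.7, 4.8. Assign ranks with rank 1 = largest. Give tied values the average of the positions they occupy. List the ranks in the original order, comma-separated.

5, 7.5, 5, 7.5, 2, 2, 5, 2

Sorted (descending): 4.8, 4.8, 4.8, 3.7, 3.7, 3.7, 2.3, 2.3
The 3 values of 4.8 occupy positions 1–3 → average rank 2.
The 3 values of 3.7 occupy positions 4–6 → average rank 5.
The 2 values of 2.3 occupy positions 7–8 → average rank (7+8)/2 = 7.5.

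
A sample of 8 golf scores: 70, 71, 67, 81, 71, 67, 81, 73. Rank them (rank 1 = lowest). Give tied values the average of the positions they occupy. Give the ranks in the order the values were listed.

3, 4.5, 1.5, 7.5, 4.5, 1.5, 7.5, 6

Sorted (ascending): 67, 67, 70, 71, 71, 73, 81, 81
The 2 values of 67 occupy positions 1–2 → average rank (1+2)/2 = 1.5.
The 2 values of 71 occupy positions 4–5 → average rank (4+5)/2 = 4.5.
The 2 values of 81 occupy positions 7–8 → average rank (7+8)/2 = 7.5.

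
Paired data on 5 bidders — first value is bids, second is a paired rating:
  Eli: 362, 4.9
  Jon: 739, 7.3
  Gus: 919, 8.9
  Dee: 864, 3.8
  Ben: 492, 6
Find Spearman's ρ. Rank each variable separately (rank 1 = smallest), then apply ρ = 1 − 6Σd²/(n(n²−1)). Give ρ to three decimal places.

0.400

Ranks of variable 1: 1, 3, 5, 4, 2
Ranks of variable 2: 2, 4, 5, 1, 3
d = r₁ − r₂: -1, -1, 0, 3, -1
d²: 1, 1, 0, 9, 1; Σd² = 12
ρ = 1 − 6·12/(5·24) = 1 − 72/120 = 0.400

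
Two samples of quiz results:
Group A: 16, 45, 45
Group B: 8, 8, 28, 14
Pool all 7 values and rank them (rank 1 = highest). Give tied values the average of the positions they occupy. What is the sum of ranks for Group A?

Sorted (descending): 45, 45, 28, 16, 14, 8, 8
The 2 values of 45 occupy positions 1–2 → average rank (1+2)/2 = 1.5.
The 2 values of 8 occupy positions 6–7 → average rank (6+7)/2 = 6.5.
Group A values → pooled ranks: 16→4, 45→1.5, 45→1.5
Rank sum = 4 + 1.5 + 1.5 = 7

7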